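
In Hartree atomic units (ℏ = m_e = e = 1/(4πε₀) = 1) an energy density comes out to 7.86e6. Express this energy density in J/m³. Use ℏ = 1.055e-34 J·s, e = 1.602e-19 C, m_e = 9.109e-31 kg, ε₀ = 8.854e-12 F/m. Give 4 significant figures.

2.302e20 J/m³

One atomic unit of energy density: u_au = E_h/a₀³ = m_e⁴e¹⁰/((4πε₀)⁵ℏ⁸) = 2.929e13 J/m³.
7.86e6 × 2.929e13 J/m³ = 2.302e20 J/m³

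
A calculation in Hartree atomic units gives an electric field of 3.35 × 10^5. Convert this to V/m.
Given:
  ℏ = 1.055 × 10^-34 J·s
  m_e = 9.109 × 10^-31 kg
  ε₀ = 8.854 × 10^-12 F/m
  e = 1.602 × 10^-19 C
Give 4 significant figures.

One atomic unit of electric field: E_au = E_h/(e a₀) = m_e²e⁵/((4πε₀)³ℏ⁴) = 5.131 × 10^11 V/m.
3.35 × 10^5 × 5.131 × 10^11 V/m = 1.719 × 10^17 V/m

1.719 × 10^17 V/m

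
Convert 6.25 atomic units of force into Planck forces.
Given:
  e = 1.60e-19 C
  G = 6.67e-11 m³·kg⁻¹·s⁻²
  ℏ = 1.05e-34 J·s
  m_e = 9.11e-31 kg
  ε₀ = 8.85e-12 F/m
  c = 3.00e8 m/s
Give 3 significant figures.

4.29e-51

atomic unit of force: F_au = E_h/a₀ = m_e²e⁶/((4πε₀)³ℏ⁴) = 8.33e-8 N
Planck force: F_P = c⁴/G = 1.21e44 N
6.25 × 8.33e-8 / 1.21e44 = 4.29e-51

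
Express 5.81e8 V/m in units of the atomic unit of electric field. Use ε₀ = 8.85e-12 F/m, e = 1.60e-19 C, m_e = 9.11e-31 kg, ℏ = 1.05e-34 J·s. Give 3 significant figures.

atomic unit of electric field: E_au = E_h/(e a₀) = m_e²e⁵/((4πε₀)³ℏ⁴) = 5.20e11 V/m.
5.81e8 / 5.20e11 = 1.12e-3

1.12e-3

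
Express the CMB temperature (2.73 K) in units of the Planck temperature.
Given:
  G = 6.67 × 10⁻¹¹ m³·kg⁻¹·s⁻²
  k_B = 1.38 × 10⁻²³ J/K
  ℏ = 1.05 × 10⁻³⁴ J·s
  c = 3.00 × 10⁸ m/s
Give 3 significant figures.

1.93 × 10⁻³²

Planck temperature: T_P = √(ℏc⁵/G) / k_B = 1.42 × 10³² K.
2.73 / 1.42 × 10³² = 1.93 × 10⁻³²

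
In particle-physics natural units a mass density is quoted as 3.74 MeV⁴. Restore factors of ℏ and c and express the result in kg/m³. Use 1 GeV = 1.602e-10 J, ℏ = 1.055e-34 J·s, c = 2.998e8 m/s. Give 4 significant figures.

Mass density is [E]/(c²[L]³) = [E]⁴/(ℏ³c⁵).
1 GeV⁴ → 1/(ℏ³c⁵) × (1 GeV in J)⁴ = 2.316e20 kg/m³.
Convert the energy scale: 3.74 MeV⁴ = 3.74e-12 GeV⁴.
Result: 3.74e-12 × 2.316e20 = 8.662e8 kg/m³.

8.662e8 kg/m³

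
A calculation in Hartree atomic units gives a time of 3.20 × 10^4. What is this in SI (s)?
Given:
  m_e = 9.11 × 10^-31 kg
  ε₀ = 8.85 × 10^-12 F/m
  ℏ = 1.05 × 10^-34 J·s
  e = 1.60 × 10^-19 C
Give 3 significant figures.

7.67 × 10^-13 s

One atomic unit of time: τ_au = (4πε₀)²ℏ³/(m_e e⁴) = 2.40 × 10^-17 s.
3.20 × 10^4 × 2.40 × 10^-17 s = 7.67 × 10^-13 s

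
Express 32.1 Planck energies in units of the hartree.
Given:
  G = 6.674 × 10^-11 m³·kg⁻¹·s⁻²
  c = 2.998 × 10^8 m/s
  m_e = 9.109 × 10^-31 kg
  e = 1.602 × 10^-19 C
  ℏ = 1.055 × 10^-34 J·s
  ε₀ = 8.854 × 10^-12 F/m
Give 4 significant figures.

Planck energy: E_P = √(ℏc⁵/G) = 1.957 × 10^9 J
hartree: E_h = m_e e⁴/(4πε₀ℏ)² = 4.354 × 10^-18 J
32.1 × 1.957 × 10^9 / 4.354 × 10^-18 = 1.442 × 10^28

1.442 × 10^28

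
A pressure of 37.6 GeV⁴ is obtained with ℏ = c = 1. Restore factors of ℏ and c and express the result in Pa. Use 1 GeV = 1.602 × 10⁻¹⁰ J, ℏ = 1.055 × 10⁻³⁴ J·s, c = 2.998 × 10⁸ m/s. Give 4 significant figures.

Pressure is [E]/[L]³ = [E]⁴/(ℏc)³.
1 GeV⁴ → 1/(ℏc)³ × (1 GeV in J)⁴ = 2.082 × 10³⁷ Pa.
Result: 37.6 × 2.082 × 10³⁷ = 7.827 × 10³⁸ Pa.

7.827 × 10³⁸ Pa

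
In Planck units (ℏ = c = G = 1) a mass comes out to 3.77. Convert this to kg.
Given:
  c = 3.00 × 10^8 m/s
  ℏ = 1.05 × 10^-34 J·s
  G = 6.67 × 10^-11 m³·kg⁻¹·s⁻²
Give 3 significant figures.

One Planck mass: m_P = √(ℏc/G) = 2.17 × 10^-8 kg.
3.77 × 2.17 × 10^-8 kg = 8.19 × 10^-8 kg

8.19 × 10^-8 kg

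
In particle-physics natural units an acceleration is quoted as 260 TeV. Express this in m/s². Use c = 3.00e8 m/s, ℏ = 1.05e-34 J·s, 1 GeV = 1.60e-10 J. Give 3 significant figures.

1.19e38 m/s²

Acceleration is [L]/[T]² = c·[E]/ℏ.
1 GeV → c/ℏ × (1 GeV in J) = 4.57e32 m/s².
Convert the energy scale: 260 TeV = 2.60e5 GeV.
Result: 2.60e5 × 4.57e32 = 1.19e38 m/s².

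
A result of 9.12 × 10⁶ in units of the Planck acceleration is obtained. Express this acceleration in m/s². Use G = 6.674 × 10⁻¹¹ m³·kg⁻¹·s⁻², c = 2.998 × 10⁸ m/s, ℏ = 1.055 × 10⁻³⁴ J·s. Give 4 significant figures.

5.071 × 10⁵⁸ m/s²

One Planck acceleration: a_P = √(c⁷/(ℏG)) = 5.560 × 10⁵¹ m/s².
9.12 × 10⁶ × 5.560 × 10⁵¹ m/s² = 5.071 × 10⁵⁸ m/s²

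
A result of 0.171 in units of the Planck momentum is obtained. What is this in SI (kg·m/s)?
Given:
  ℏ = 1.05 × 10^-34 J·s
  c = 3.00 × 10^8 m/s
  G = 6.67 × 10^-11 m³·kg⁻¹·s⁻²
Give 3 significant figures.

One Planck momentum: p_P = √(ℏc³/G) = 6.52 kg·m/s.
0.171 × 6.52 kg·m/s = 1.11 kg·m/s

1.11 kg·m/s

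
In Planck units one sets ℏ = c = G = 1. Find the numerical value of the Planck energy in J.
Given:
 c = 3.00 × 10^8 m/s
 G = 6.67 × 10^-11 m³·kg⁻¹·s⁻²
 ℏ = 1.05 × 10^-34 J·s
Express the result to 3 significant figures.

1.96 × 10^9 J

E_P = √(ℏc⁵/G)
  = √(3.83 × 10^18)
  = 1.96 × 10^9 J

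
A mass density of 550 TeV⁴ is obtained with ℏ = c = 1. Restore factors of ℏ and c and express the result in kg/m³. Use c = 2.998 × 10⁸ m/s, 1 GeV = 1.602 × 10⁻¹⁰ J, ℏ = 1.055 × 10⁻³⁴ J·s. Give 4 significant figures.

1.274 × 10³⁵ kg/m³

Mass density is [E]/(c²[L]³) = [E]⁴/(ℏ³c⁵).
1 GeV⁴ → 1/(ℏ³c⁵) × (1 GeV in J)⁴ = 2.316 × 10²⁰ kg/m³.
Convert the energy scale: 550 TeV⁴ = 5.50 × 10¹⁴ GeV⁴.
Result: 5.50 × 10¹⁴ × 2.316 × 10²⁰ = 1.274 × 10³⁵ kg/m³.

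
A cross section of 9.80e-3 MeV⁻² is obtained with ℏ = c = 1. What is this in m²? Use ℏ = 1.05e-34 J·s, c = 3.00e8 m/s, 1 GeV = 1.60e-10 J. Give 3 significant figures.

Area is [L]² = [E]⁻²·(ℏc)²; restore (ℏc)².
1 GeV⁻² → (ℏc)² × (1 GeV in J)⁻² = 3.88e-32 m².
Convert the energy scale: 9.80e-3 MeV⁻² = 9.80e3 GeV⁻².
Result: 9.80e3 × 3.88e-32 = 3.80e-28 m².

3.80e-28 m²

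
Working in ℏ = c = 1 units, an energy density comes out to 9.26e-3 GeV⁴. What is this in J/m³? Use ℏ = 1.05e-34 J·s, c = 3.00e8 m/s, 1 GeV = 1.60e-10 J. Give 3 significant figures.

1.94e35 J/m³

[E]/[L]³ = [E]⁴/(ℏc)³; restore (ℏc)⁻³.
1 GeV⁴ → 1/(ℏc)³ × (1 GeV in J)⁴ = 2.10e37 J/m³.
Result: 9.26e-3 × 2.10e37 = 1.94e35 J/m³.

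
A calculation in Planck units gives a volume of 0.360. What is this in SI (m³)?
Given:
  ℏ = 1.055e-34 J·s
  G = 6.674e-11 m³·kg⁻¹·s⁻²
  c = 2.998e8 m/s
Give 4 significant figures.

One Planck volume: V_P = (ℏG/c³)^(3/2) = 4.224e-105 m³.
0.360 × 4.224e-105 m³ = 1.521e-105 m³

1.521e-105 m³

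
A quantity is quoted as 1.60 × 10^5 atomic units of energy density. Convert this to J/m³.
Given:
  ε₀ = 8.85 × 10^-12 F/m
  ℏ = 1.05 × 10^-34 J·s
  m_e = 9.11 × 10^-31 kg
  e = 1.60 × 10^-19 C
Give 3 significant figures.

4.82 × 10^18 J/m³

One atomic unit of energy density: u_au = E_h/a₀³ = m_e⁴e¹⁰/((4πε₀)⁵ℏ⁸) = 3.01 × 10^13 J/m³.
1.60 × 10^5 × 3.01 × 10^13 J/m³ = 4.82 × 10^18 J/m³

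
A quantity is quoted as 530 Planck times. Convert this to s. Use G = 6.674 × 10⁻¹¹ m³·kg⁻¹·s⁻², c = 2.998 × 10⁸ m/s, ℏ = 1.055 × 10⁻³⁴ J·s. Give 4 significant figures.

2.858 × 10⁻⁴¹ s

One Planck time: t_P = √(ℏG/c⁵) = 5.392 × 10⁻⁴⁴ s.
530 × 5.392 × 10⁻⁴⁴ s = 2.858 × 10⁻⁴¹ s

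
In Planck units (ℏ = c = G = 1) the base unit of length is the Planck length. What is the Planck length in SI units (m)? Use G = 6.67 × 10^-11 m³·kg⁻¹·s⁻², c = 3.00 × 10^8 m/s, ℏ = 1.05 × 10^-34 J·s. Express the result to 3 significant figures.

ℓ_P = √(ℏG/c³)
  = √(2.59 × 10^-70)
  = 1.61 × 10^-35 m

1.61 × 10^-35 m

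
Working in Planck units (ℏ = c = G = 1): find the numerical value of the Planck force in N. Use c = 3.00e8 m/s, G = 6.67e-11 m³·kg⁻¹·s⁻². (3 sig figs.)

Dimensional analysis gives F_P = c⁴/G.
  = 8.10e33 / 6.67e-11
  = 1.21e44 N

1.21e44 N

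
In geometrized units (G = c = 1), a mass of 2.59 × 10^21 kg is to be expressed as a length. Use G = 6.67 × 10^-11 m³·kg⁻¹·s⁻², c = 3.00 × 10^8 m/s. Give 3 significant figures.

1.92 × 10^-6 m

In G = c = 1 units mass has dimensions of length; the conversion factor is G/c².
2.59 × 10^21 kg × (G/c²) = 1.92 × 10^-6 m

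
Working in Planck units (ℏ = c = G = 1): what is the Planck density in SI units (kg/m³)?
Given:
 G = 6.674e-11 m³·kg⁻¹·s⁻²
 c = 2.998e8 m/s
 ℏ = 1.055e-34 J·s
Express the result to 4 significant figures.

From ℏ = c = G = 1 the density scale is ρ_P = c⁵/(ℏG²).
  = 2.422e42 / 4.699e-55
  = 5.154e96 kg/m³

5.154e96 kg/m³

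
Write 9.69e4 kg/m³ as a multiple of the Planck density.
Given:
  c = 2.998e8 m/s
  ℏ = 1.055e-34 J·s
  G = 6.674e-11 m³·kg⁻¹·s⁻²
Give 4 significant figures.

Planck density: ρ_P = c⁵/(ℏG²) = 5.154e96 kg/m³.
9.69e4 / 5.154e96 = 1.880e-92

1.880e-92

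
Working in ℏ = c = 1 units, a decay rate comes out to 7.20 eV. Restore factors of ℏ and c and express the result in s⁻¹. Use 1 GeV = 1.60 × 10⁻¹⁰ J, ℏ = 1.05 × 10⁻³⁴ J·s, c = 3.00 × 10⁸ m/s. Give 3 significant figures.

A rate is [E]/ℏ; divide by ℏ.
1 GeV → 1/ℏ × (1 GeV in J) = 1.52 × 10²⁴ s⁻¹.
Convert the energy scale: 7.20 eV = 7.20 × 10⁻⁹ GeV.
Result: 7.20 × 10⁻⁹ × 1.52 × 10²⁴ = 1.10 × 10¹⁶ s⁻¹.

1.10 × 10¹⁶ s⁻¹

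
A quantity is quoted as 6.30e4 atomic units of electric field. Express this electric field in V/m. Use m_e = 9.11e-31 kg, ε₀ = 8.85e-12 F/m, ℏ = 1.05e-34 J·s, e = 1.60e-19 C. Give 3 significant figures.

3.28e16 V/m

One atomic unit of electric field: E_au = E_h/(e a₀) = m_e²e⁵/((4πε₀)³ℏ⁴) = 5.20e11 V/m.
6.30e4 × 5.20e11 V/m = 3.28e16 V/m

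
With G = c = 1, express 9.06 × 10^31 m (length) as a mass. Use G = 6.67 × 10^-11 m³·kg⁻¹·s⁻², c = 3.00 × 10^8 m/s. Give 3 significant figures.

Length → mass via c²/G.
9.06 × 10^31 m × (c²/G) = 1.22 × 10^59 kg

1.22 × 10^59 kg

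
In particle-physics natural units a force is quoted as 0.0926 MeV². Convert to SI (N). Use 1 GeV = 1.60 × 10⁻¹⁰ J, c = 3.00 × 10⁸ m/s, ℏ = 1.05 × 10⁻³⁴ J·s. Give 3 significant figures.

0.0753 N

Force is [E]/[L] = [E]²/(ℏc); restore (ℏc)⁻¹.
1 GeV² → 1/(ℏc) × (1 GeV in J)² = 8.13 × 10⁵ N.
Convert the energy scale: 0.0926 MeV² = 9.26 × 10⁻⁸ GeV².
Result: 9.26 × 10⁻⁸ × 8.13 × 10⁵ = 0.0753 N.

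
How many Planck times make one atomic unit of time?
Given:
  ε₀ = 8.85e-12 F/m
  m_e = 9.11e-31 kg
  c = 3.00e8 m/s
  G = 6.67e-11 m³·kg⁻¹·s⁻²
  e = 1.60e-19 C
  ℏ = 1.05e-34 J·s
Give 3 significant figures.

atomic unit of time: τ_au = (4πε₀)²ℏ³/(m_e e⁴) = 2.40e-17 s
Planck time: t_P = √(ℏG/c⁵) = 5.37e-44 s
ratio = 2.40e-17 / 5.37e-44 = 4.47e26

4.47e26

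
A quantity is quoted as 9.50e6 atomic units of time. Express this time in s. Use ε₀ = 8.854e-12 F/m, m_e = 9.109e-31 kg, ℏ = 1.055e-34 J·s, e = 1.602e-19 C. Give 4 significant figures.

2.302e-10 s

One atomic unit of time: τ_au = (4πε₀)²ℏ³/(m_e e⁴) = 2.423e-17 s.
9.50e6 × 2.423e-17 s = 2.302e-10 s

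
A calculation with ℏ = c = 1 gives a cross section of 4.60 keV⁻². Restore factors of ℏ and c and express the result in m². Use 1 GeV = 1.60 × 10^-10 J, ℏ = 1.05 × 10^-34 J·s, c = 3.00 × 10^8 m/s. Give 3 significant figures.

1.78 × 10^-19 m²

Area is [L]² = [E]⁻²·(ℏc)²; restore (ℏc)².
1 GeV⁻² → (ℏc)² × (1 GeV in J)⁻² = 3.88 × 10^-32 m².
Convert the energy scale: 4.60 keV⁻² = 4.60 × 10^12 GeV⁻².
Result: 4.60 × 10^12 × 3.88 × 10^-32 = 1.78 × 10^-19 m².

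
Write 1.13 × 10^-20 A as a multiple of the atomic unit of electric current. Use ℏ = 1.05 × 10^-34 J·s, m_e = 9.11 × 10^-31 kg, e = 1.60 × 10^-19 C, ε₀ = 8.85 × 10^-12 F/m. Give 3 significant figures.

1.69 × 10^-18

atomic unit of electric current: I_au = e E_h/ℏ = m_e e⁵/((4πε₀)²ℏ³) = 6.67 × 10^-3 A.
1.13 × 10^-20 / 6.67 × 10^-3 = 1.69 × 10^-18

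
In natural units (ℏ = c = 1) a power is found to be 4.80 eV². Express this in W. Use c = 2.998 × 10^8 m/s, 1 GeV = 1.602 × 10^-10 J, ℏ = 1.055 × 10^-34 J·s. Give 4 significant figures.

1.168 × 10^-3 W

Power is [E]/[T] = [E]²/ℏ.
1 GeV² → 1/ℏ × (1 GeV in J)² = 2.433 × 10^14 W.
Convert the energy scale: 4.80 eV² = 4.80 × 10^-18 GeV².
Result: 4.80 × 10^-18 × 2.433 × 10^14 = 1.168 × 10^-3 W.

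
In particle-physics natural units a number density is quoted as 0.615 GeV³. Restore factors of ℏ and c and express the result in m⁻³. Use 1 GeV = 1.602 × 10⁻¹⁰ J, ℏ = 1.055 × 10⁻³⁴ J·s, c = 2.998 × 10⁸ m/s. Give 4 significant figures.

Number density is [L]⁻³ = [E]³/(ℏc)³.
1 GeV³ → 1/(ℏc)³ × (1 GeV in J)³ = 1.299 × 10⁴⁷ m⁻³.
Result: 0.615 × 1.299 × 10⁴⁷ = 7.991 × 10⁴⁶ m⁻³.

7.991 × 10⁴⁶ m⁻³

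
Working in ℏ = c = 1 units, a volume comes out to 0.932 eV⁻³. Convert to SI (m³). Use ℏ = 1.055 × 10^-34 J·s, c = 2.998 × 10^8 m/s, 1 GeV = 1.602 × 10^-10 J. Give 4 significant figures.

7.173 × 10^-21 m³

Volume is [L]³ = [E]⁻³·(ℏc)³.
1 GeV⁻³ → (ℏc)³ × (1 GeV in J)⁻³ = 7.696 × 10^-48 m³.
Convert the energy scale: 0.932 eV⁻³ = 9.32 × 10^26 GeV⁻³.
Result: 9.32 × 10^26 × 7.696 × 10^-48 = 7.173 × 10^-21 m³.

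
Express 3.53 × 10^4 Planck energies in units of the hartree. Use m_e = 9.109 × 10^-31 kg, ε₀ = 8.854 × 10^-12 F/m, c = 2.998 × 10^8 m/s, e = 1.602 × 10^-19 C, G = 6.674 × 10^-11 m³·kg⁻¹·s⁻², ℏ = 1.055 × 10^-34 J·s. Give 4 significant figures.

1.586 × 10^31

Planck energy: E_P = √(ℏc⁵/G) = 1.957 × 10^9 J
hartree: E_h = m_e e⁴/(4πε₀ℏ)² = 4.354 × 10^-18 J
3.53 × 10^4 × 1.957 × 10^9 / 4.354 × 10^-18 = 1.586 × 10^31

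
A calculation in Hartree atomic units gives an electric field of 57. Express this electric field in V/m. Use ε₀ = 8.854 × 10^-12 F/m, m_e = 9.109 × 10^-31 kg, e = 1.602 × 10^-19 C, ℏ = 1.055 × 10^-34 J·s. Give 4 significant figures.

One atomic unit of electric field: E_au = E_h/(e a₀) = m_e²e⁵/((4πε₀)³ℏ⁴) = 5.131 × 10^11 V/m.
57 × 5.131 × 10^11 V/m = 2.925 × 10^13 V/m

2.925 × 10^13 V/m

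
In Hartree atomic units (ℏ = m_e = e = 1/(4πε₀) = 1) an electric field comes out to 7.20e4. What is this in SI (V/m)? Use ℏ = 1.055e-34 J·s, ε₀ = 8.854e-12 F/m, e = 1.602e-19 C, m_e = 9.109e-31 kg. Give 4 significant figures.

One atomic unit of electric field: E_au = E_h/(e a₀) = m_e²e⁵/((4πε₀)³ℏ⁴) = 5.131e11 V/m.
7.20e4 × 5.131e11 V/m = 3.694e16 V/m

3.694e16 V/m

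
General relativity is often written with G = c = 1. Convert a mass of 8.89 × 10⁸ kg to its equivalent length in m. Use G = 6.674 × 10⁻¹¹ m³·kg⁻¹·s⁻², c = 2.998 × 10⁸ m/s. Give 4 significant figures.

In G = c = 1 units mass has dimensions of length; the conversion factor is G/c².
8.89 × 10⁸ kg × (G/c²) = 6.601 × 10⁻¹⁹ m

6.601 × 10⁻¹⁹ m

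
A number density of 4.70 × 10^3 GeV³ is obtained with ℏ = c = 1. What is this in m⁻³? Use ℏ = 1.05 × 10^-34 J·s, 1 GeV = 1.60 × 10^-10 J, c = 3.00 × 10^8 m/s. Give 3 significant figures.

Number density is [L]⁻³ = [E]³/(ℏc)³.
1 GeV³ → 1/(ℏc)³ × (1 GeV in J)³ = 1.31 × 10^47 m⁻³.
Result: 4.70 × 10^3 × 1.31 × 10^47 = 6.16 × 10^50 m⁻³.

6.16 × 10^50 m⁻³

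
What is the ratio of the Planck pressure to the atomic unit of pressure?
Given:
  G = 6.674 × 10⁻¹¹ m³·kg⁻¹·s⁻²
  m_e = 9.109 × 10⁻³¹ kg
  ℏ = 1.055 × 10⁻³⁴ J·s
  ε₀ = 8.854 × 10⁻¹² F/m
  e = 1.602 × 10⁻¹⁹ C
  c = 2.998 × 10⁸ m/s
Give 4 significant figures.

1.581 × 10¹⁰⁰

Planck pressure: p_P = c⁷/(ℏG²) = 4.632 × 10¹¹³ Pa
atomic unit of pressure: P_au = E_h/a₀³ = m_e⁴e¹⁰/((4πε₀)⁵ℏ⁸) = 2.929 × 10¹³ Pa
ratio = 4.632 × 10¹¹³ / 2.929 × 10¹³ = 1.581 × 10¹⁰⁰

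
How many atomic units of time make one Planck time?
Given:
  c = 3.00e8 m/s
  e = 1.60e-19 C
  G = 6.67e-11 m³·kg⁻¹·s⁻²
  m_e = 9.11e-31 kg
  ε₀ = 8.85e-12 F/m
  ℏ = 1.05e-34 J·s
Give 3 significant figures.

Planck time: t_P = √(ℏG/c⁵) = 5.37e-44 s
atomic unit of time: τ_au = (4πε₀)²ℏ³/(m_e e⁴) = 2.40e-17 s
ratio = 5.37e-44 / 2.40e-17 = 2.24e-27

2.24e-27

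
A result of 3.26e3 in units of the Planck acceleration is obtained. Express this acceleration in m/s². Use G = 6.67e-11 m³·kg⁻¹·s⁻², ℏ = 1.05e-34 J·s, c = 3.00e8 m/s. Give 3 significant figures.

1.82e55 m/s²

One Planck acceleration: a_P = √(c⁷/(ℏG)) = 5.59e51 m/s².
3.26e3 × 5.59e51 m/s² = 1.82e55 m/s²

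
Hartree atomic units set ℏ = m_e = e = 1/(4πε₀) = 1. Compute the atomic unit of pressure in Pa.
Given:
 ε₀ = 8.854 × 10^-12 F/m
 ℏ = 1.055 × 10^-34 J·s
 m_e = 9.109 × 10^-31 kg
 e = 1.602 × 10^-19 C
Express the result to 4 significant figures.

Dimensional analysis gives P_au = E_h/a₀³ = m_e⁴e¹⁰/((4πε₀)⁵ℏ⁸).
E_h = 4.354 × 10^-18 J
a₀ = 5.297 × 10^-11 m
E_h/a₀³ = 2.929 × 10^13 Pa

2.929 × 10^13 Pa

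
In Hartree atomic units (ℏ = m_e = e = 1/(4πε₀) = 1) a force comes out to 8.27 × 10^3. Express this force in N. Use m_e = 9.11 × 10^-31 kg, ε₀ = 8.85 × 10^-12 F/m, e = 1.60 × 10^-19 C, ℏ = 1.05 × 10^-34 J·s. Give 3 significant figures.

6.89 × 10^-4 N

One atomic unit of force: F_au = E_h/a₀ = m_e²e⁶/((4πε₀)³ℏ⁴) = 8.33 × 10^-8 N.
8.27 × 10^3 × 8.33 × 10^-8 N = 6.89 × 10^-4 N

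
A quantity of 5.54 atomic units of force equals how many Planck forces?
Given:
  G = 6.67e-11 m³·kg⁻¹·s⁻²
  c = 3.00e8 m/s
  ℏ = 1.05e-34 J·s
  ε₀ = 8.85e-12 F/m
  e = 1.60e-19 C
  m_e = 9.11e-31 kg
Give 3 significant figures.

3.80e-51

atomic unit of force: F_au = E_h/a₀ = m_e²e⁶/((4πε₀)³ℏ⁴) = 8.33e-8 N
Planck force: F_P = c⁴/G = 1.21e44 N
5.54 × 8.33e-8 / 1.21e44 = 3.80e-51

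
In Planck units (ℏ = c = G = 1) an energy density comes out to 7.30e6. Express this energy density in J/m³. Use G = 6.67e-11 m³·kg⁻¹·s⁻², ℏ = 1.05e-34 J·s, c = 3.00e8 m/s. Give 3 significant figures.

3.42e120 J/m³

One Planck energy density: u_P = c⁷/(ℏG²) = 4.68e113 J/m³.
7.30e6 × 4.68e113 J/m³ = 3.42e120 J/m³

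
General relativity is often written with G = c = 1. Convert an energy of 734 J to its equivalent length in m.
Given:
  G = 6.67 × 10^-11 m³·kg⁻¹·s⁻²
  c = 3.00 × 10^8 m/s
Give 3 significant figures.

6.04 × 10^-42 m

Energy → length via G/c⁴.
734 J × (G/c⁴) = 6.04 × 10^-42 m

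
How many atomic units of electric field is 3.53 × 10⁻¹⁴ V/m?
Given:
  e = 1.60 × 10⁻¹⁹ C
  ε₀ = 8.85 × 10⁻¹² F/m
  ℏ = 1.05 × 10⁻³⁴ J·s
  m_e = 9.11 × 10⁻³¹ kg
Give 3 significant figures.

atomic unit of electric field: E_au = E_h/(e a₀) = m_e²e⁵/((4πε₀)³ℏ⁴) = 5.20 × 10¹¹ V/m.
3.53 × 10⁻¹⁴ / 5.20 × 10¹¹ = 6.78 × 10⁻²⁶

6.78 × 10⁻²⁶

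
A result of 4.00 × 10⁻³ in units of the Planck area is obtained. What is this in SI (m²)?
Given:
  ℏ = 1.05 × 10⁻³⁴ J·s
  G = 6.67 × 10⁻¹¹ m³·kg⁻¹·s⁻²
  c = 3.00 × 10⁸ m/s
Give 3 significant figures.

One Planck area: A_P = ℏG/c³ = 2.59 × 10⁻⁷⁰ m².
4.00 × 10⁻³ × 2.59 × 10⁻⁷⁰ m² = 1.04 × 10⁻⁷² m²

1.04 × 10⁻⁷² m²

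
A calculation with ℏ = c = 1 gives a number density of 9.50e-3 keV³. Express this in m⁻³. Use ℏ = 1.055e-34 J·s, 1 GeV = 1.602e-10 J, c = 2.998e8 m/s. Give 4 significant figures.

1.234e27 m⁻³

Number density is [L]⁻³ = [E]³/(ℏc)³.
1 GeV³ → 1/(ℏc)³ × (1 GeV in J)³ = 1.299e47 m⁻³.
Convert the energy scale: 9.50e-3 keV³ = 9.50e-21 GeV³.
Result: 9.50e-21 × 1.299e47 = 1.234e27 m⁻³.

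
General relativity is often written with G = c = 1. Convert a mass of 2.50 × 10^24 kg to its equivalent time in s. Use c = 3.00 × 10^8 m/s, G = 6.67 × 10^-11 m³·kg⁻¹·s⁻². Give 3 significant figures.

Mass → time via G/c³.
2.50 × 10^24 kg × (G/c³) = 6.18 × 10^-12 s

6.18 × 10^-12 s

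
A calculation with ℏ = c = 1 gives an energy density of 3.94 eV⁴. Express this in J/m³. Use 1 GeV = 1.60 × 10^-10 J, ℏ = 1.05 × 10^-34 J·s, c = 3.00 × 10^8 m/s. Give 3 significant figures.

82.6 J/m³

[E]/[L]³ = [E]⁴/(ℏc)³; restore (ℏc)⁻³.
1 GeV⁴ → 1/(ℏc)³ × (1 GeV in J)⁴ = 2.10 × 10^37 J/m³.
Convert the energy scale: 3.94 eV⁴ = 3.94 × 10^-36 GeV⁴.
Result: 3.94 × 10^-36 × 2.10 × 10^37 = 82.6 J/m³.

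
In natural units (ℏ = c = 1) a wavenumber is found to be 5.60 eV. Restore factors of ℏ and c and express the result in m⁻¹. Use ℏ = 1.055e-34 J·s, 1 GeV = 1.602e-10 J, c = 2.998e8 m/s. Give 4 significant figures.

Inverse length is [E]/(ℏc).
1 GeV → 1/(ℏc) × (1 GeV in J) = 5.065e15 m⁻¹.
Convert the energy scale: 5.60 eV = 5.60e-9 GeV.
Result: 5.60e-9 × 5.065e15 = 2.836e7 m⁻¹.

2.836e7 m⁻¹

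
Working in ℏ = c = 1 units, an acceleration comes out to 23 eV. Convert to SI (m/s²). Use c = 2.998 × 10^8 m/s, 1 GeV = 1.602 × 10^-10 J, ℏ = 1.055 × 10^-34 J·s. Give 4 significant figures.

1.047 × 10^25 m/s²

Acceleration is [L]/[T]² = c·[E]/ℏ.
1 GeV → c/ℏ × (1 GeV in J) = 4.552 × 10^32 m/s².
Convert the energy scale: 23 eV = 2.30 × 10^-8 GeV.
Result: 2.30 × 10^-8 × 4.552 × 10^32 = 1.047 × 10^25 m/s².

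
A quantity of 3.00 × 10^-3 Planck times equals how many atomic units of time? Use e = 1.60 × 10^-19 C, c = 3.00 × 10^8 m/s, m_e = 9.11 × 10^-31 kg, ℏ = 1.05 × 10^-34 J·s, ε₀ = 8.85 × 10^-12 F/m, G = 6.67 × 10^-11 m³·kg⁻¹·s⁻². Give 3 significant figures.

Planck time: t_P = √(ℏG/c⁵) = 5.37 × 10^-44 s
atomic unit of time: τ_au = (4πε₀)²ℏ³/(m_e e⁴) = 2.40 × 10^-17 s
3.00 × 10^-3 × 5.37 × 10^-44 / 2.40 × 10^-17 = 6.72 × 10^-30

6.72 × 10^-30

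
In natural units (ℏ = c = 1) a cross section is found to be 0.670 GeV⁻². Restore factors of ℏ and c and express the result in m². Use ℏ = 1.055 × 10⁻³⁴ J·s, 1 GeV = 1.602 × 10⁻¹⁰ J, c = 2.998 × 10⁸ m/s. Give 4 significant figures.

2.612 × 10⁻³² m²

Area is [L]² = [E]⁻²·(ℏc)²; restore (ℏc)².
1 GeV⁻² → (ℏc)² × (1 GeV in J)⁻² = 3.898 × 10⁻³² m².
Result: 0.670 × 3.898 × 10⁻³² = 2.612 × 10⁻³² m².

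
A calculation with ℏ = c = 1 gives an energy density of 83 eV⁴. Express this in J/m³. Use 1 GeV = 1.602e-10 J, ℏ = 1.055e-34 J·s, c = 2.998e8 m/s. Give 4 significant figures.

1.728e3 J/m³

[E]/[L]³ = [E]⁴/(ℏc)³; restore (ℏc)⁻³.
1 GeV⁴ → 1/(ℏc)³ × (1 GeV in J)⁴ = 2.082e37 J/m³.
Convert the energy scale: 83 eV⁴ = 8.30e-35 GeV⁴.
Result: 8.30e-35 × 2.082e37 = 1.728e3 J/m³.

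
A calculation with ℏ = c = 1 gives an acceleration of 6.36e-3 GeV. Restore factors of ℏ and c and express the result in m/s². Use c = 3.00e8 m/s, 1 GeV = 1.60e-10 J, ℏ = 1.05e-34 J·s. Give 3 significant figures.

2.91e30 m/s²

Acceleration is [L]/[T]² = c·[E]/ℏ.
1 GeV → c/ℏ × (1 GeV in J) = 4.57e32 m/s².
Result: 6.36e-3 × 4.57e32 = 2.91e30 m/s².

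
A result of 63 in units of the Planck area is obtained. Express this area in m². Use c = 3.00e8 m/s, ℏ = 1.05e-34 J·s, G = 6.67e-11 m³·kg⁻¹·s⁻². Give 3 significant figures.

One Planck area: A_P = ℏG/c³ = 2.59e-70 m².
63 × 2.59e-70 m² = 1.63e-68 m²

1.63e-68 m²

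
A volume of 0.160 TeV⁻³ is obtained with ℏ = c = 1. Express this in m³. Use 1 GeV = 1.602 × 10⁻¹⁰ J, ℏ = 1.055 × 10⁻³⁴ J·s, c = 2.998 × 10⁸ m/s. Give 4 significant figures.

1.231 × 10⁻⁵⁷ m³

Volume is [L]³ = [E]⁻³·(ℏc)³.
1 GeV⁻³ → (ℏc)³ × (1 GeV in J)⁻³ = 7.696 × 10⁻⁴⁸ m³.
Convert the energy scale: 0.160 TeV⁻³ = 1.60 × 10⁻¹⁰ GeV⁻³.
Result: 1.60 × 10⁻¹⁰ × 7.696 × 10⁻⁴⁸ = 1.231 × 10⁻⁵⁷ m³.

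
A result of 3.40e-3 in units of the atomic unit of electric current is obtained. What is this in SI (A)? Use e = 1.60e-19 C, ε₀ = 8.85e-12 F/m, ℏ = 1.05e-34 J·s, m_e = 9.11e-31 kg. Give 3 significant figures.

2.27e-5 A

One atomic unit of electric current: I_au = e E_h/ℏ = m_e e⁵/((4πε₀)²ℏ³) = 6.67e-3 A.
3.40e-3 × 6.67e-3 A = 2.27e-5 A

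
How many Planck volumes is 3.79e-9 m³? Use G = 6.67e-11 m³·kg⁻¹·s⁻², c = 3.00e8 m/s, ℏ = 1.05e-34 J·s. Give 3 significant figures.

9.07e95

Planck volume: V_P = (ℏG/c³)^(3/2) = 4.18e-105 m³.
3.79e-9 / 4.18e-105 = 9.07e95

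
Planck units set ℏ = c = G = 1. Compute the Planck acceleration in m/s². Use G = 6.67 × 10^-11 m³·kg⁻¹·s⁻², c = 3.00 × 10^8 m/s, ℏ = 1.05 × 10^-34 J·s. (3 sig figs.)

The unique combination of the constants set to 1 with dimensions of acceleration is a_P = √(c⁷/(ℏG)).
  = √(3.12 × 10^103)
  = 5.59 × 10^51 m/s²

5.59 × 10^51 m/s²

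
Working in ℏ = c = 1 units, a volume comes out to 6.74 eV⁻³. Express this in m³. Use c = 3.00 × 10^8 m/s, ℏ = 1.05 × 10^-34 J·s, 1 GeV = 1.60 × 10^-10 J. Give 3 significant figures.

5.14 × 10^-20 m³

Volume is [L]³ = [E]⁻³·(ℏc)³.
1 GeV⁻³ → (ℏc)³ × (1 GeV in J)⁻³ = 7.63 × 10^-48 m³.
Convert the energy scale: 6.74 eV⁻³ = 6.74 × 10^27 GeV⁻³.
Result: 6.74 × 10^27 × 7.63 × 10^-48 = 5.14 × 10^-20 m³.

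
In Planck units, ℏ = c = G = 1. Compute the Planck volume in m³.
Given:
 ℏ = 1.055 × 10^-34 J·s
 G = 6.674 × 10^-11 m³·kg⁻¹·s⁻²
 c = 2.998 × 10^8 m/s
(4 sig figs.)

Dimensional analysis gives V_P = (ℏG/c³)^(3/2).
  = √(1.784 × 10^-209)
  = 4.224 × 10^-105 m³

4.224 × 10^-105 m³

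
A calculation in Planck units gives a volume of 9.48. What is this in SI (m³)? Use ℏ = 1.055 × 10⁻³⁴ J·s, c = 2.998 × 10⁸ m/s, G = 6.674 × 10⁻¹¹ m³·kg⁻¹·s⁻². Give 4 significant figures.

One Planck volume: V_P = (ℏG/c³)^(3/2) = 4.224 × 10⁻¹⁰⁵ m³.
9.48 × 4.224 × 10⁻¹⁰⁵ m³ = 4.004 × 10⁻¹⁰⁴ m³

4.004 × 10⁻¹⁰⁴ m³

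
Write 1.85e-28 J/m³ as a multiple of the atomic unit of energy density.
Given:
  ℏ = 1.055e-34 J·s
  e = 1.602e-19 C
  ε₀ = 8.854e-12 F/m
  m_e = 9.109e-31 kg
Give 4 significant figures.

atomic unit of energy density: u_au = E_h/a₀³ = m_e⁴e¹⁰/((4πε₀)⁵ℏ⁸) = 2.929e13 J/m³.
1.85e-28 / 2.929e13 = 6.316e-42

6.316e-42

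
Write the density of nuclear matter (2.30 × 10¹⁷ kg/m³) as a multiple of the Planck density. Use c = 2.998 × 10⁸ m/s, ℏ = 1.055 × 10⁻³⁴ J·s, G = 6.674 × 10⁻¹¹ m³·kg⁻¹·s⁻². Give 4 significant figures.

Planck density: ρ_P = c⁵/(ℏG²) = 5.154 × 10⁹⁶ kg/m³.
2.30 × 10¹⁷ / 5.154 × 10⁹⁶ = 4.463 × 10⁻⁸⁰

4.463 × 10⁻⁸⁰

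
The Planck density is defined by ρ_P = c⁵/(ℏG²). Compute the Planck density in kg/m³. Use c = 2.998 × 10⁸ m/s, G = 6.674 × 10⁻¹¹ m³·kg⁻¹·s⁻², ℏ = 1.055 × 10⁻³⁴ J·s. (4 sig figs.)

5.154 × 10⁹⁶ kg/m³

ρ_P = c⁵/(ℏG²)
  = 2.422 × 10⁴² / 4.699 × 10⁻⁵⁵
  = 5.154 × 10⁹⁶ kg/m³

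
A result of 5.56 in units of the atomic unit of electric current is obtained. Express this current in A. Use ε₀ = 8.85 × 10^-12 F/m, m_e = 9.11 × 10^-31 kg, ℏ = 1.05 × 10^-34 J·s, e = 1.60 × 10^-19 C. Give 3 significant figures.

0.0371 A

One atomic unit of electric current: I_au = e E_h/ℏ = m_e e⁵/((4πε₀)²ℏ³) = 6.67 × 10^-3 A.
5.56 × 6.67 × 10^-3 A = 0.0371 A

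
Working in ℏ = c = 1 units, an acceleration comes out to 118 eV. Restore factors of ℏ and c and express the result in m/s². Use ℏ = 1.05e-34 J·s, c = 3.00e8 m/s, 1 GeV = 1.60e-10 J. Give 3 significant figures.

Acceleration is [L]/[T]² = c·[E]/ℏ.
1 GeV → c/ℏ × (1 GeV in J) = 4.57e32 m/s².
Convert the energy scale: 118 eV = 1.18e-7 GeV.
Result: 1.18e-7 × 4.57e32 = 5.39e25 m/s².

5.39e25 m/s²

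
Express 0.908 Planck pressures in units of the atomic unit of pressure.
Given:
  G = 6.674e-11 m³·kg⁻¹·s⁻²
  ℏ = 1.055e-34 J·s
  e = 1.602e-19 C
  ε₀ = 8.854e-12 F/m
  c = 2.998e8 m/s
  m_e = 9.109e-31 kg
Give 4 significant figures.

1.436e100

Planck pressure: p_P = c⁷/(ℏG²) = 4.632e113 Pa
atomic unit of pressure: P_au = E_h/a₀³ = m_e⁴e¹⁰/((4πε₀)⁵ℏ⁸) = 2.929e13 Pa
0.908 × 4.632e113 / 2.929e13 = 1.436e100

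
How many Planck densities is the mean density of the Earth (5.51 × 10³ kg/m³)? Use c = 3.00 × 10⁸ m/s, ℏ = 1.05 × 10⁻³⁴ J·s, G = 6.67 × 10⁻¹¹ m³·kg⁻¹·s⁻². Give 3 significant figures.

Planck density: ρ_P = c⁵/(ℏG²) = 5.20 × 10⁹⁶ kg/m³.
5.51 × 10³ / 5.20 × 10⁹⁶ = 1.06 × 10⁻⁹³

1.06 × 10⁻⁹³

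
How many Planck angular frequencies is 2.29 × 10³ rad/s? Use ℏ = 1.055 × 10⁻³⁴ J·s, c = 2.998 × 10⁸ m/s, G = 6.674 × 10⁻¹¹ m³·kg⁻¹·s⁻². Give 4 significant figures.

Planck angular frequency: ω_P = √(c⁵/(ℏG)) = 1.855 × 10⁴³ rad/s.
2.29 × 10³ / 1.855 × 10⁴³ = 1.235 × 10⁻⁴⁰

1.235 × 10⁻⁴⁰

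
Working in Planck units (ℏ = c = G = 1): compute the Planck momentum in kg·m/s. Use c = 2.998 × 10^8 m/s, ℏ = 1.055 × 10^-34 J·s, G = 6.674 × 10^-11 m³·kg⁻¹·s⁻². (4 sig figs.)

6.527 kg·m/s

From ℏ = c = G = 1 the momentum scale is p_P = √(ℏc³/G).
  = √(42.60)
  = 6.527 kg·m/s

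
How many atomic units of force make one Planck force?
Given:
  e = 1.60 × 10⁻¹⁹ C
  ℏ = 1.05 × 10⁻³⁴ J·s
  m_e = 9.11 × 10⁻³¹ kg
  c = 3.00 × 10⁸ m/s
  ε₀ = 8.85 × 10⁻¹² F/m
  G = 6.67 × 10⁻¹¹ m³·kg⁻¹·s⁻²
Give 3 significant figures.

1.46 × 10⁵¹

Planck force: F_P = c⁴/G = 1.21 × 10⁴⁴ N
atomic unit of force: F_au = E_h/a₀ = m_e²e⁶/((4πε₀)³ℏ⁴) = 8.33 × 10⁻⁸ N
ratio = 1.21 × 10⁴⁴ / 8.33 × 10⁻⁸ = 1.46 × 10⁵¹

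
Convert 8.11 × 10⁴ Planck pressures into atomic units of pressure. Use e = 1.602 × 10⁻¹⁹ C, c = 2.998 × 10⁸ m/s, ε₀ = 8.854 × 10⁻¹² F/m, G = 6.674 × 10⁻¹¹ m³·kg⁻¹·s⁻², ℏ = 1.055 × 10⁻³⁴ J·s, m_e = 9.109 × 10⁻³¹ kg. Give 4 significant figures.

1.283 × 10¹⁰⁵

Planck pressure: p_P = c⁷/(ℏG²) = 4.632 × 10¹¹³ Pa
atomic unit of pressure: P_au = E_h/a₀³ = m_e⁴e¹⁰/((4πε₀)⁵ℏ⁸) = 2.929 × 10¹³ Pa
8.11 × 10⁴ × 4.632 × 10¹¹³ / 2.929 × 10¹³ = 1.283 × 10¹⁰⁵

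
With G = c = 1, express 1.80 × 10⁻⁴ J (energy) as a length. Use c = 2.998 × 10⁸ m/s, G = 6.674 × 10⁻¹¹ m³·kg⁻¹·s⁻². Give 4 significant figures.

Energy → length via G/c⁴.
1.80 × 10⁻⁴ J × (G/c⁴) = 1.487 × 10⁻⁴⁸ m

1.487 × 10⁻⁴⁸ m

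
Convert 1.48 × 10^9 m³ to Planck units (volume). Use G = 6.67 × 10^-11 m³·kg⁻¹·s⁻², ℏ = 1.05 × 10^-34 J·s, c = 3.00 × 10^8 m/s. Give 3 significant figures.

Planck volume: V_P = (ℏG/c³)^(3/2) = 4.18 × 10^-105 m³.
1.48 × 10^9 / 4.18 × 10^-105 = 3.54 × 10^113

3.54 × 10^113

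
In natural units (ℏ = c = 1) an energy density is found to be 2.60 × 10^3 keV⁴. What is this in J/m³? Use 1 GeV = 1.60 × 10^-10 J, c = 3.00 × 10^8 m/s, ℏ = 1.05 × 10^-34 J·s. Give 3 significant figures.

[E]/[L]³ = [E]⁴/(ℏc)³; restore (ℏc)⁻³.
1 GeV⁴ → 1/(ℏc)³ × (1 GeV in J)⁴ = 2.10 × 10^37 J/m³.
Convert the energy scale: 2.60 × 10^3 keV⁴ = 2.60 × 10^-21 GeV⁴.
Result: 2.60 × 10^-21 × 2.10 × 10^37 = 5.45 × 10^16 J/m³.

5.45 × 10^16 J/m³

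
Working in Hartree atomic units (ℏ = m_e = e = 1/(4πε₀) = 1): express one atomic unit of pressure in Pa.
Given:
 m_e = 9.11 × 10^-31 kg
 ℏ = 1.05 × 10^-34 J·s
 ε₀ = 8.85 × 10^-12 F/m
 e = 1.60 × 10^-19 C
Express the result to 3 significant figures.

Dimensional analysis gives P_au = E_h/a₀³ = m_e⁴e¹⁰/((4πε₀)⁵ℏ⁸).
E_h = 4.38 × 10^-18 J
a₀ = 5.26 × 10^-11 m
E_h/a₀³ = 3.01 × 10^13 Pa

3.01 × 10^13 Pa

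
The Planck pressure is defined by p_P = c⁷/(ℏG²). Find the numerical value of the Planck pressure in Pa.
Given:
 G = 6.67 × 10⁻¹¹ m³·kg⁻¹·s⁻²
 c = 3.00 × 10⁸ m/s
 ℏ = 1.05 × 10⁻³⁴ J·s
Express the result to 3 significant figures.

4.68 × 10¹¹³ Pa

p_P = c⁷/(ℏG²)
  = 2.19 × 10⁵⁹ / 4.67 × 10⁻⁵⁵
  = 4.68 × 10¹¹³ Pa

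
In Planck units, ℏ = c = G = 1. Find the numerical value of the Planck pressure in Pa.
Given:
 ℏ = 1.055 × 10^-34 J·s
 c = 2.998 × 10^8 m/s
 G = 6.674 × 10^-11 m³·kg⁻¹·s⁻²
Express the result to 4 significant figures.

From ℏ = c = G = 1 the pressure scale is p_P = c⁷/(ℏG²).
  = 2.177 × 10^59 / 4.699 × 10^-55
  = 4.632 × 10^113 Pa

4.632 × 10^113 Pa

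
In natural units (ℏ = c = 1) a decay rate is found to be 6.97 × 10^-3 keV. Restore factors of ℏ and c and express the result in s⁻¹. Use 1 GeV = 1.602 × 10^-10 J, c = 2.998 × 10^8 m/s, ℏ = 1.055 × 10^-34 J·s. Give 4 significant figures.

1.058 × 10^16 s⁻¹

A rate is [E]/ℏ; divide by ℏ.
1 GeV → 1/ℏ × (1 GeV in J) = 1.518 × 10^24 s⁻¹.
Convert the energy scale: 6.97 × 10^-3 keV = 6.97 × 10^-9 GeV.
Result: 6.97 × 10^-9 × 1.518 × 10^24 = 1.058 × 10^16 s⁻¹.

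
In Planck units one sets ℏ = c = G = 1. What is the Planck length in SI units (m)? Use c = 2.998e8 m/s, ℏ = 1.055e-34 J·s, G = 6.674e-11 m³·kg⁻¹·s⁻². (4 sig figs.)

ℓ_P = √(ℏG/c³)
  = √(2.613e-70)
  = 1.616e-35 m

1.616e-35 m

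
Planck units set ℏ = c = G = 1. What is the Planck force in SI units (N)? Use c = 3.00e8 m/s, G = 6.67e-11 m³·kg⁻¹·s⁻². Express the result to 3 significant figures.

1.21e44 N

Dimensional analysis gives F_P = c⁴/G.
  = 8.10e33 / 6.67e-11
  = 1.21e44 N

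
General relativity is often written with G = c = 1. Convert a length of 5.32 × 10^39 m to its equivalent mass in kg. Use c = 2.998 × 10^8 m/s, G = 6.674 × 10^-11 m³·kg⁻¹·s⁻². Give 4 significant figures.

7.165 × 10^66 kg

Length → mass via c²/G.
5.32 × 10^39 m × (c²/G) = 7.165 × 10^66 kg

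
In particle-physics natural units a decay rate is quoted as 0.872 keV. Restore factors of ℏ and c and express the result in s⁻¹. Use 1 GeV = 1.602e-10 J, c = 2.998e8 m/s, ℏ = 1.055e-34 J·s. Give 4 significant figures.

1.324e18 s⁻¹

A rate is [E]/ℏ; divide by ℏ.
1 GeV → 1/ℏ × (1 GeV in J) = 1.518e24 s⁻¹.
Convert the energy scale: 0.872 keV = 8.72e-7 GeV.
Result: 8.72e-7 × 1.518e24 = 1.324e18 s⁻¹.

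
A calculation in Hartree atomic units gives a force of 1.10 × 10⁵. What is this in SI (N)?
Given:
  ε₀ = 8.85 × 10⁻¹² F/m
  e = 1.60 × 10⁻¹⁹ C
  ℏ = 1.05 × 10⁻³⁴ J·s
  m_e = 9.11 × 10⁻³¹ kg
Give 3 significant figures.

One atomic unit of force: F_au = E_h/a₀ = m_e²e⁶/((4πε₀)³ℏ⁴) = 8.33 × 10⁻⁸ N.
1.10 × 10⁵ × 8.33 × 10⁻⁸ N = 9.16 × 10⁻³ N

9.16 × 10⁻³ N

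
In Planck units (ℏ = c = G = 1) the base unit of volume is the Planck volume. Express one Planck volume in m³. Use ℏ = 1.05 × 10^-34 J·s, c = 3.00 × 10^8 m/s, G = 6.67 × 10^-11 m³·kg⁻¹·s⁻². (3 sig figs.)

4.18 × 10^-105 m³

V_P = (ℏG/c³)^(3/2)
  = √(1.75 × 10^-209)
  = 4.18 × 10^-105 m³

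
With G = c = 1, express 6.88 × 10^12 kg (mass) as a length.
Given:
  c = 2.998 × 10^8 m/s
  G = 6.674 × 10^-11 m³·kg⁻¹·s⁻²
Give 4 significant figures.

In G = c = 1 units mass has dimensions of length; the conversion factor is G/c².
6.88 × 10^12 kg × (G/c²) = 5.109 × 10^-15 m

5.109 × 10^-15 m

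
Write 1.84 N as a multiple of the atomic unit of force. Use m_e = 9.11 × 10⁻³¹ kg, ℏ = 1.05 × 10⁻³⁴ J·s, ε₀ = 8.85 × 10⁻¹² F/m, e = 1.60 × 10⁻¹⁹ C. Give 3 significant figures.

2.21 × 10⁷

atomic unit of force: F_au = E_h/a₀ = m_e²e⁶/((4πε₀)³ℏ⁴) = 8.33 × 10⁻⁸ N.
1.84 / 8.33 × 10⁻⁸ = 2.21 × 10⁷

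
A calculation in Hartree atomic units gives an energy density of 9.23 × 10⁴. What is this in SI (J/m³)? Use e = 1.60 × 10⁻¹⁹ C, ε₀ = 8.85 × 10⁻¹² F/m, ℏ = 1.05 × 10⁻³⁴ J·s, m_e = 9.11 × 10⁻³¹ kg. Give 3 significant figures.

One atomic unit of energy density: u_au = E_h/a₀³ = m_e⁴e¹⁰/((4πε₀)⁵ℏ⁸) = 3.01 × 10¹³ J/m³.
9.23 × 10⁴ × 3.01 × 10¹³ J/m³ = 2.78 × 10¹⁸ J/m³

2.78 × 10¹⁸ J/m³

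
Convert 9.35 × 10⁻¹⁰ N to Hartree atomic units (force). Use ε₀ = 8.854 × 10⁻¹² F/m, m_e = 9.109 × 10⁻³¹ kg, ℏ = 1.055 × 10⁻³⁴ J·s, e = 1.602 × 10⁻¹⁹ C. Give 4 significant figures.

atomic unit of force: F_au = E_h/a₀ = m_e²e⁶/((4πε₀)³ℏ⁴) = 8.220 × 10⁻⁸ N.
9.35 × 10⁻¹⁰ / 8.220 × 10⁻⁸ = 0.01138

0.01138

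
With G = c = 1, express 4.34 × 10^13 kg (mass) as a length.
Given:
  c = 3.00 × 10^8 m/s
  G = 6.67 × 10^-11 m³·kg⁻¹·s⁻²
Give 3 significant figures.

3.22 × 10^-14 m

In G = c = 1 units mass has dimensions of length; the conversion factor is G/c².
4.34 × 10^13 kg × (G/c²) = 3.22 × 10^-14 m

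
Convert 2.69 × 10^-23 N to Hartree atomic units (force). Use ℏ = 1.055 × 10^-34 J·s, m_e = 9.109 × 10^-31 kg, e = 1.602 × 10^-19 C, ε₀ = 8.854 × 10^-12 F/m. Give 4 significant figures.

atomic unit of force: F_au = E_h/a₀ = m_e²e⁶/((4πε₀)³ℏ⁴) = 8.220 × 10^-8 N.
2.69 × 10^-23 / 8.220 × 10^-8 = 3.273 × 10^-16

3.273 × 10^-16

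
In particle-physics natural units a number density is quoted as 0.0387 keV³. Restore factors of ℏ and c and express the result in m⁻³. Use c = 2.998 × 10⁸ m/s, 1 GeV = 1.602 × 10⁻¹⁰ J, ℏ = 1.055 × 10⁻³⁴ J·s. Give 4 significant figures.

Number density is [L]⁻³ = [E]³/(ℏc)³.
1 GeV³ → 1/(ℏc)³ × (1 GeV in J)³ = 1.299 × 10⁴⁷ m⁻³.
Convert the energy scale: 0.0387 keV³ = 3.87 × 10⁻²⁰ GeV³.
Result: 3.87 × 10⁻²⁰ × 1.299 × 10⁴⁷ = 5.029 × 10²⁷ m⁻³.

5.029 × 10²⁷ m⁻³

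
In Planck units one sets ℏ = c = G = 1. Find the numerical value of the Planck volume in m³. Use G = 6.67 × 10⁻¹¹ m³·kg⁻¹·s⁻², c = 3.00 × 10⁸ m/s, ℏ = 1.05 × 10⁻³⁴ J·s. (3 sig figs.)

4.18 × 10⁻¹⁰⁵ m³

V_P = (ℏG/c³)^(3/2)
  = √(1.75 × 10⁻²⁰⁹)
  = 4.18 × 10⁻¹⁰⁵ m³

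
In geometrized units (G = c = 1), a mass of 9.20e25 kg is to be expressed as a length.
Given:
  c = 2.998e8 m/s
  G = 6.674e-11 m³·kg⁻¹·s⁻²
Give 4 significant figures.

In G = c = 1 units mass has dimensions of length; the conversion factor is G/c².
9.20e25 kg × (G/c²) = 0.06831 m

0.06831 m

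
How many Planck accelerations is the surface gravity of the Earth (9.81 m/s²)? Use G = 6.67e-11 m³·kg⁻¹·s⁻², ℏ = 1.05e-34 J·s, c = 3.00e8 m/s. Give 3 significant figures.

1.76e-51

Planck acceleration: a_P = √(c⁷/(ℏG)) = 5.59e51 m/s².
9.81 / 5.59e51 = 1.76e-51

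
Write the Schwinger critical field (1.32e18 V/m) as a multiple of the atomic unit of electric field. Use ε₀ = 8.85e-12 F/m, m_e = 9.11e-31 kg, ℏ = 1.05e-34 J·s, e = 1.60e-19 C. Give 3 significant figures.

2.54e6

atomic unit of electric field: E_au = E_h/(e a₀) = m_e²e⁵/((4πε₀)³ℏ⁴) = 5.20e11 V/m.
1.32e18 / 5.20e11 = 2.54e6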